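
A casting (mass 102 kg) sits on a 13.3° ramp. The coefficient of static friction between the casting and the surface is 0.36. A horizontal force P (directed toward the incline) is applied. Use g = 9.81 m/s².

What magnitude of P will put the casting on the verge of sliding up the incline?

At impending motion up the slope, friction acts down-slope at its limit: f = μ_s N.
Perpendicular to the incline: N = m g cos θ + P sin θ.
Along the incline: P cos θ = m g sin θ + μ_s N = m g sin θ + μ_s (m g cos θ + P sin θ).
Solving, P (cos θ − μ_s sin θ) = m g (sin θ + μ_s cos θ), so P = 102×9.81×(sin 13.3° + 0.36 cos 13.3°)/(cos 13.3° − 0.36 sin 13.3°) = 1000×0.5804/0.8904 = 652 N.

P ≈ 652 N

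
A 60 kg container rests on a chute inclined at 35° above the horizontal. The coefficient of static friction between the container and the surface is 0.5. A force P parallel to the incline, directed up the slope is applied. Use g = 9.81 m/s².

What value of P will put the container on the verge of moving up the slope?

P ≈ 579 N

At impending motion up the slope, friction acts down-slope at its limit: f = μ_s N.
P is parallel to the surface, so N = m g cos θ = 482 N.
Along the incline: P = m g sin θ + μ_s N = 338 + 0.5×482 = 579 N.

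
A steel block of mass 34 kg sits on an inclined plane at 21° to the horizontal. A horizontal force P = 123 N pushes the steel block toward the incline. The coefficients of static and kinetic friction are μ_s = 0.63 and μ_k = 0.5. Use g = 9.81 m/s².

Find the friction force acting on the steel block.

Resolve perpendicular to the incline: N = m g cos θ + P sin θ = 34×9.81×cos 21° + 123×sin 21° = 355.5 N.
Along the incline, the net driving force (taking up-slope positive) is P cos θ − m g sin θ = 114.8 − 119.5 = -4.7 N, so equilibrium requires friction f = 4.7 N (up-slope).
Maximum static friction: μ_s N = 0.63 × 355.5 = 223.9 N.
Since 4.7 N is within the 223.9 N limit, the steel block stays put and friction is exactly 4.7 N.

f ≈ 4.7 N (up the incline)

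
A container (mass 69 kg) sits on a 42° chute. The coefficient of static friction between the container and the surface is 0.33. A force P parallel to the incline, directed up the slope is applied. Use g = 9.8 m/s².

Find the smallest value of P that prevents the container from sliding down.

P_min ≈ 287 N

The container tends to slide down (tan θ > μ_s), so at the point of impending slip friction acts up-slope at its limit: f = μ_s N.
P is parallel to the surface, so N = m g cos θ = 503 N.
Along the incline: P + μ_s N = m g sin θ, so P = 452 − 0.33×503 = 287 N.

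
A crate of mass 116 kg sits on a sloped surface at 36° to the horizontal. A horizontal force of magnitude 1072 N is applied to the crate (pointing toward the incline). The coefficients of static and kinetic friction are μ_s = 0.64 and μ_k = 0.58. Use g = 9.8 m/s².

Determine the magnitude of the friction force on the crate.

Resolve perpendicular to the incline: N = m g cos θ + P sin θ = 116×9.8×cos 36° + 1072×sin 36° = 1550 N.
Along the incline, the net driving force (taking up-slope positive) is P cos θ − m g sin θ = 867.3 − 668.2 = 199.1 N, so equilibrium requires friction f = -199.1 N (down-slope).
The limit of static friction is μ_s N = 991.9 N.
Since 199.1 N is within the 991.9 N limit, the crate stays put and friction is exactly 199 N.

f ≈ 199 N (down the incline)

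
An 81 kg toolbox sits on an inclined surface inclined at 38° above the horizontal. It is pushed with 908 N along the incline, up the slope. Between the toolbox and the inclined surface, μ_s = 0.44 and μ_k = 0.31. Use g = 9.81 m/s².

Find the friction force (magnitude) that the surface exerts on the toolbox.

f ≈ 194 N (down the incline)

The normal reaction is N = m g cos θ = 626.2 N.
For equilibrium along the incline the friction force must supply f = m g sin θ − P = 489.2 − 908 = -418.8 N (positive meaning up-slope).
Maximum static friction available: μ_s N = 0.44 × 626.2 = 275.5 N.
Since |-418.8| > 275.5 N, static friction cannot hold it; the toolbox slides up the incline and kinetic friction applies: f = μ_k N = 0.31 × 626.2 = 194 N.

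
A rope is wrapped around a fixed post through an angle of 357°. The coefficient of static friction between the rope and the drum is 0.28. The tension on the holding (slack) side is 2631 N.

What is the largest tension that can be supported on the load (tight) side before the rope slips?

At impending slip the capstan equation gives T₂/T₁ = e^{μβ} with β in radians.
β = 357° × π/180 = 6.231 rad.
e^{μβ} = e^{0.28×6.231} = 5.724.
T₂ = T₁ · e^{μβ} = 2631 × 5.724 = 15100 N.

T_max ≈ 15100 N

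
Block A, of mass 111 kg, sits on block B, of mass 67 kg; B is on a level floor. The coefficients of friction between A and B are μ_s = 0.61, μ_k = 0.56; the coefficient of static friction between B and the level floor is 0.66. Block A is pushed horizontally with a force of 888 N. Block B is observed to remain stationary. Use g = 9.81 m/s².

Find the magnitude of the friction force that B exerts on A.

The normal force B exerts on A is simply A's weight, N₁ = 1089 N.
So the A–B interface can sustain at most μ_s N₁ = 664.2 N of static friction.
P = 888 N exceeds that limit, so A slips over B and the interface friction becomes kinetic: f₁ = μ_k N₁ = 0.56×1089 = 610 N.
B experiences an equal 610 N forward from A (third law). B is in equilibrium, so the floor supplies f₂ = 610 N of static friction (limit μ_s(m_A+m_B)g = 1152 N, not exceeded).

f ≈ 610 N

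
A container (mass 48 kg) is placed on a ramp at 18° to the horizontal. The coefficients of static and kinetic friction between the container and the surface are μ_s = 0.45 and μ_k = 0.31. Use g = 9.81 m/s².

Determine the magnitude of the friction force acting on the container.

The normal reaction is N = m g cos θ = 447.8 N.
For equilibrium along the incline, friction must balance the weight component: f = m g sin θ = 145.5 N up the slope.
The static-friction ceiling is μ_s N = 0.45 × 447.8 = 201.5 N.
Since |145.5| ≤ 201.5 N, no slip — friction simply equals what equilibrium demands.

f ≈ 146 N (up the incline)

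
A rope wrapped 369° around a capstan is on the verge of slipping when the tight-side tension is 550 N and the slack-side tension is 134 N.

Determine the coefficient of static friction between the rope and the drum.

μ ≈ 0.219

T₂/T₁ = e^{μβ} → μ = ln(T₂/T₁)/β.
β = 369° = 6.44 rad.
μ = ln(550/134)/6.44 = ln(4.104)/6.44 = 0.219.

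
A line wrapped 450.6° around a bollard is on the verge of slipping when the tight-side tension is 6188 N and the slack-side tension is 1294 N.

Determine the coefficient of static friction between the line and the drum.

T₂/T₁ = e^{μβ} → μ = ln(T₂/T₁)/β.
β = 450.6° = 7.864 rad.
μ = ln(6188/1294)/7.864 = ln(4.782)/7.864 = 0.199.

μ ≈ 0.199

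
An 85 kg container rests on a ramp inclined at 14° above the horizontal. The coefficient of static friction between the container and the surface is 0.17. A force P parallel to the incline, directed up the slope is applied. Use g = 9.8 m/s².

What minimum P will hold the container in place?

The container tends to slide down (tan θ > μ_s), so at the point of impending slip friction acts up-slope at its limit: f = μ_s N.
P is parallel to the surface, so N = m g cos θ = 808 N.
Along the incline: P + μ_s N = m g sin θ, so P = 202 − 0.17×808 = 64.1 N.

P_min ≈ 64.1 N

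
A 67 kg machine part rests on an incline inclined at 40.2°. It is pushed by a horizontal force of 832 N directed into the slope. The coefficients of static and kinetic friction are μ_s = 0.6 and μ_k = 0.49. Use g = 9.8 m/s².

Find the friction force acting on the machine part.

Resolve perpendicular to the incline: N = m g cos θ + P sin θ = 67×9.8×cos 40.2° + 832×sin 40.2° = 1039 N.
Parallel to the incline: P cos θ − m g sin θ = 635.5 − 423.8 = 211.7 N; the friction needed to balance this is 211.7 N acting down the slope.
The limit of static friction is μ_s N = 623.1 N.
|f_req| = 211.7 ≤ 623.1 N → the machine part is in equilibrium; friction equals the required value.

f ≈ 212 N (down the incline)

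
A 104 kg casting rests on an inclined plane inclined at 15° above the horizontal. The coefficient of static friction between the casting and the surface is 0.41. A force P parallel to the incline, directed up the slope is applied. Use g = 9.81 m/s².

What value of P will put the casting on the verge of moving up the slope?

P ≈ 668 N

At impending motion up the slope, friction acts down-slope at its limit: f = μ_s N.
P is parallel to the surface, so N = m g cos θ = 985 N.
Along the incline: P = m g sin θ + μ_s N = 264 + 0.41×985 = 668 N.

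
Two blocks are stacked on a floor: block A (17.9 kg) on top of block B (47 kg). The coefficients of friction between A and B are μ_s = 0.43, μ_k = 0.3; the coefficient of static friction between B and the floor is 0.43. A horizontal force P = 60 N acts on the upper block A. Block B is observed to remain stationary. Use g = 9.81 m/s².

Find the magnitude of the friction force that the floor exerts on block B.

f ≈ 60 N

The normal force B exerts on A is simply A's weight, N₁ = 175.6 N.
Maximum static friction on A from B: μ_s N₁ = 0.43×175.6 = 75.51 N.
Since P = 60 N ≤ 75.51 N, A does not slip on B; friction on A equals P = 60 N.
B experiences an equal 60 N forward from A (third law). B is in equilibrium, so the floor supplies f₂ = 60 N of static friction (limit μ_s(m_A+m_B)g = 273.8 N, not exceeded).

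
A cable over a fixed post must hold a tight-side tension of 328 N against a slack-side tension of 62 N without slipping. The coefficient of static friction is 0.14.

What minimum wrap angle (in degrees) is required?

T₂/T₁ = e^{μβ} → β = ln(T₂/T₁)/μ.
β = ln(328/62)/0.14 = 1.666/0.14 = 11.9 rad.
In degrees: β = 11.9 × 180/π = 682°.

β_min ≈ 682°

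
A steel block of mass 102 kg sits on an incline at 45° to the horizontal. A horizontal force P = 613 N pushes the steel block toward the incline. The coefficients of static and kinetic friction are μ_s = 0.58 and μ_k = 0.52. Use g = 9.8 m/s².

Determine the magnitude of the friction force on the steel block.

f ≈ 273 N (up the incline)

The horizontal push has a component P sin θ into the surface, so N = m g cos θ + P sin θ = 706.8 + 433.5 = 1140 N.
Along the incline, the net driving force (taking up-slope positive) is P cos θ − m g sin θ = 433.5 − 706.8 = -273.4 N, so equilibrium requires friction f = 273.4 N (up-slope).
The limit of static friction is μ_s N = 661.4 N.
Since 273.4 N is within the 661.4 N limit, the steel block stays put and friction is exactly 273 N.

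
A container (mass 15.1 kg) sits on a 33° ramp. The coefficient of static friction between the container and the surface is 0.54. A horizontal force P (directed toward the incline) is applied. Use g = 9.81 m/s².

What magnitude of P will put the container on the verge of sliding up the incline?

P ≈ 271 N

At impending motion up the slope, friction acts down-slope at its limit: f = μ_s N.
Perpendicular to the incline: N = m g cos θ + P sin θ.
Along the incline: P cos θ = m g sin θ + μ_s N = m g sin θ + μ_s (m g cos θ + P sin θ).
Solving, P (cos θ − μ_s sin θ) = m g (sin θ + μ_s cos θ), so P = 15.1×9.81×(sin 33° + 0.54 cos 33°)/(cos 33° − 0.54 sin 33°) = 148×0.9975/0.5446 = 271 N.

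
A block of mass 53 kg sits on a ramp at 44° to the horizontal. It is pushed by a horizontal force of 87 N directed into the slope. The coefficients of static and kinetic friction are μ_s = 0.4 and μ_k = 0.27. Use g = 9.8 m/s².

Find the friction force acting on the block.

Resolve perpendicular to the incline: N = m g cos θ + P sin θ = 53×9.8×cos 44° + 87×sin 44° = 434.1 N.
Along the incline, the net driving force (taking up-slope positive) is P cos θ − m g sin θ = 62.58 − 360.8 = -298.2 N, so equilibrium requires friction f = 298.2 N (up-slope).
Maximum static friction: μ_s N = 0.4 × 434.1 = 173.6 N.
|f_req| = 298.2 > 173.6 N → the block slides down the incline; f = μ_k N = 0.27 × 434.1 = 117 N.

f ≈ 117 N (up the incline)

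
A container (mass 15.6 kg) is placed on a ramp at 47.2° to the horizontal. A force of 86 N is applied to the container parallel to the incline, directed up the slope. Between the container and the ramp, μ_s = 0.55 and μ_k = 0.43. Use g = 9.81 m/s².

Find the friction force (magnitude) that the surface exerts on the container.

The normal reaction is N = m g cos θ = 104 N.
For equilibrium along the incline the friction force must supply f = m g sin θ − P = 112.3 − 86 = 26.29 N (positive meaning up-slope).
Static friction can supply at most μ_s N = 57.19 N.
Since |26.29| ≤ 57.19 N, static friction is sufficient; f equals the required value, not μ_s N.

f ≈ 26.3 N (up the incline)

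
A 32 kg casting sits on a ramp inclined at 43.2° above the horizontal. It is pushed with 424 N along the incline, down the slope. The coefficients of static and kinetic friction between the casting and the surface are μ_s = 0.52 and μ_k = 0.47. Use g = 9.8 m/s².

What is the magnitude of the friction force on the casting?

Perpendicular to the surface, N = m g cos θ = 32·9.8·cos 43.2° = 228.6 N.
The friction needed for equilibrium is m g sin θ + P = 214.7 + 424 = 638.7 N, measured positive up-slope.
The static-friction ceiling is μ_s N = 0.52 × 228.6 = 118.9 N.
Since |638.7| > 118.9 N, static friction cannot hold it; the casting slides down the incline and kinetic friction applies: f = μ_k N = 0.47 × 228.6 = 107 N.

f ≈ 107 N (up the incline)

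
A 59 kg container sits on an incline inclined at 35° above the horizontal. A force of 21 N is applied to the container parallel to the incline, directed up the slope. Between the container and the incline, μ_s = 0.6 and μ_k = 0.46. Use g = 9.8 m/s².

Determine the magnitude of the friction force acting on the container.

f ≈ 218 N (up the incline)

The normal reaction is N = m g cos θ = 473.6 N.
For equilibrium along the incline the friction force must supply f = m g sin θ − P = 331.6 − 21 = 310.6 N (positive meaning up-slope).
The static-friction ceiling is μ_s N = 0.6 × 473.6 = 284.2 N.
|310.6| exceeds 284.2 N, so the container slips down-slope; friction is kinetic, f = μ_k N = 0.46×473.6 = 218 N.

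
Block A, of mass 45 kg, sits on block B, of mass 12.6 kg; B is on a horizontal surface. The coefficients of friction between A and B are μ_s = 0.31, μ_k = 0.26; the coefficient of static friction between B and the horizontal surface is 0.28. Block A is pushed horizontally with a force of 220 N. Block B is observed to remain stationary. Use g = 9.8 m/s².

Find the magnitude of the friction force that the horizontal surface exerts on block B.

f ≈ 115 N

Between the blocks, N₁ = m_A g = 441 N.
Maximum static friction on A from B: μ_s N₁ = 0.31×441 = 136.7 N.
Since P = 220 N > 136.7 N, A slides on B; the A–B friction is kinetic: f₁ = μ_k N₁ = 0.26×441 = 115 N.
B experiences an equal 115 N forward from A (third law). B is in equilibrium, so the floor supplies f₂ = 115 N of static friction (limit μ_s(m_A+m_B)g = 158.1 N, not exceeded).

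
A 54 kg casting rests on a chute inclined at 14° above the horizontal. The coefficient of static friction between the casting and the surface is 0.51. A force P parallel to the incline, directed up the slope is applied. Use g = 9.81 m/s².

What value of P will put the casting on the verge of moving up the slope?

P ≈ 390 N

At impending motion up the slope, friction acts down-slope at its limit: f = μ_s N.
P is parallel to the surface, so N = m g cos θ = 514 N.
Along the incline: P = m g sin θ + μ_s N = 128 + 0.51×514 = 390 N.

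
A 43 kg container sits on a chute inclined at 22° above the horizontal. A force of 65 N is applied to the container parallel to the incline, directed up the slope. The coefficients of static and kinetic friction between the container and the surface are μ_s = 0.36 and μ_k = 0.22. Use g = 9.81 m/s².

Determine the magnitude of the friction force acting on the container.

f ≈ 93 N (up the incline)

Perpendicular to the surface, N = m g cos θ = 43·9.81·cos 22° = 391.1 N.
The friction needed for equilibrium is m g sin θ − P = 158 − 65 = 93.02 N, measured positive up-slope.
The static-friction ceiling is μ_s N = 0.36 × 391.1 = 140.8 N.
Since |93.02| ≤ 140.8 N, the container remains in static equilibrium and friction takes exactly the required value.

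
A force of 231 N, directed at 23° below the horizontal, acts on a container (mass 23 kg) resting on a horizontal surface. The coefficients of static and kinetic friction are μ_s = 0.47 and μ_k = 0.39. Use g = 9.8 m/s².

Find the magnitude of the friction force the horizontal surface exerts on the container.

N = m g + P sin α = 225.4 + 231×sin 23° = 315.7 N.
Horizontally, friction must balance P cos α = 212.6 N.
μ_s N = 0.47 × 315.7 = 148.4 N.
The required friction exceeds μ_s N, so the container moves and f = μ_k N = 123 N.

f ≈ 123 N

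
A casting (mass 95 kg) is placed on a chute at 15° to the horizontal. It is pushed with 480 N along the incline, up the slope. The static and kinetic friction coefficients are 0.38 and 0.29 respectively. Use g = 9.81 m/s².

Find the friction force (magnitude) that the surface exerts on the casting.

Perpendicular to the surface, N = m g cos θ = 95·9.81·cos 15° = 900.2 N.
For equilibrium along the incline the friction force must supply f = m g sin θ − P = 241.2 − 480 = -238.8 N (positive meaning up-slope).
Maximum static friction available: μ_s N = 0.38 × 900.2 = 342.1 N.
Since |-238.8| ≤ 342.1 N, static friction is sufficient; f equals the required value, not μ_s N.

f ≈ 239 N (down the incline)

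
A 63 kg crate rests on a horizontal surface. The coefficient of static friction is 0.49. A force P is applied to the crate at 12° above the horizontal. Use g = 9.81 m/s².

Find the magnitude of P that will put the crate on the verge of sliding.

P ≈ 280 N

N = m g − P sin α (the pull lifts the crate).
At impending slip, P cos α = μ_s N = μ_s (m g − P sin α).
Solving: P (cos α + μ_s sin α) = μ_s m g → P = 0.49×618/(cos 12° + 0.49 sin 12°) = 303/1.08 = 280 N.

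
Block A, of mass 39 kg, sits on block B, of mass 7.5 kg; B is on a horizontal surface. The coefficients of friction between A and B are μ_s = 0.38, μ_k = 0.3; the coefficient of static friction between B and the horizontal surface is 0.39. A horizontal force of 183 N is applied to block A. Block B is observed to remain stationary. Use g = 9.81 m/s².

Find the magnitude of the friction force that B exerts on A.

The normal force B exerts on A is simply A's weight, N₁ = 382.6 N.
Maximum static friction on A from B: μ_s N₁ = 0.38×382.6 = 145.4 N.
Since P = 183 N > 145.4 N, A slides on B; the A–B friction is kinetic: f₁ = μ_k N₁ = 0.3×382.6 = 115 N.
B experiences an equal 115 N forward from A (third law). B is in equilibrium, so the floor supplies f₂ = 115 N of static friction (limit μ_s(m_A+m_B)g = 177.9 N, not exceeded).

f ≈ 115 N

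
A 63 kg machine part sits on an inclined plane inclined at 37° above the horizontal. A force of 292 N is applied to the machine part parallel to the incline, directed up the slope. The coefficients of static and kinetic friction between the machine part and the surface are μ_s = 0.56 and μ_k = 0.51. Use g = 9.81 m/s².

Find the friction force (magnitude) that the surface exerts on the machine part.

f ≈ 79.9 N (up the incline)

The normal reaction is N = m g cos θ = 493.6 N.
Parallel to the incline, ΣF = 0 gives f = m g sin θ − P = 371.9 − 292 = 79.94 N (up-slope positive).
Static friction can supply at most μ_s N = 276.4 N.
Since |79.94| ≤ 276.4 N, no slip — friction simply equals what equilibrium demands.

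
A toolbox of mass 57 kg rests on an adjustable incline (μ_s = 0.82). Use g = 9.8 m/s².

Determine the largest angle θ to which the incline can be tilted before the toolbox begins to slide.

At the slip threshold, m g sin θ = μ_s · m g cos θ, so tan θ = μ_s.
θ_max = arctan(0.82) = 39.4°.

θ_max ≈ 39.4°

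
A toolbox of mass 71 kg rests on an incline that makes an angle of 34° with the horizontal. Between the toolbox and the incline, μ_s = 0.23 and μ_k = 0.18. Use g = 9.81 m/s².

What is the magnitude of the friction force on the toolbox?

Normal force: N = m g cos θ = 71 × 9.81 × cos 34° = 577.4 N.
For equilibrium along the incline, friction must balance the weight component: f = m g sin θ = 389.5 N up the slope.
Static friction can supply at most μ_s N = 132.8 N.
|389.5| exceeds 132.8 N, so the toolbox slips down-slope; friction is kinetic, f = μ_k N = 0.18×577.4 = 104 N.

f ≈ 104 N (up the incline)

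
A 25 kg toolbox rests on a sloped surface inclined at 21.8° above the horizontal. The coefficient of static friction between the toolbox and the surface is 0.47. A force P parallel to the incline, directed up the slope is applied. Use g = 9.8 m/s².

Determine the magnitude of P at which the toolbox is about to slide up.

P ≈ 198 N

At impending motion up the slope, friction acts down-slope at its limit: f = μ_s N.
P is parallel to the surface, so N = m g cos θ = 227 N.
Along the incline: P = m g sin θ + μ_s N = 91 + 0.47×227 = 198 N.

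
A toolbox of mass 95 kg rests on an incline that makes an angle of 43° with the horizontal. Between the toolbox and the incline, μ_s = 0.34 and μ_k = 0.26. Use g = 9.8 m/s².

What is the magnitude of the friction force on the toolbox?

The normal reaction is N = m g cos θ = 680.9 N.
For equilibrium along the incline, friction must balance the weight component: f = m g sin θ = 634.9 N up the slope.
The static-friction ceiling is μ_s N = 0.34 × 680.9 = 231.5 N.
|634.9| exceeds 231.5 N, so the toolbox slips down-slope; friction is kinetic, f = μ_k N = 0.26×680.9 = 177 N.

f ≈ 177 N (up the incline)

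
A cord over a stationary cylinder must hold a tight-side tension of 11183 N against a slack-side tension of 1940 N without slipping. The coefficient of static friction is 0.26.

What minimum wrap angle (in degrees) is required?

T₂/T₁ = e^{μβ} → β = ln(T₂/T₁)/μ.
β = ln(11183/1940)/0.26 = 1.752/0.26 = 6.737 rad.
In degrees: β = 6.737 × 180/π = 386°.

β_min ≈ 386°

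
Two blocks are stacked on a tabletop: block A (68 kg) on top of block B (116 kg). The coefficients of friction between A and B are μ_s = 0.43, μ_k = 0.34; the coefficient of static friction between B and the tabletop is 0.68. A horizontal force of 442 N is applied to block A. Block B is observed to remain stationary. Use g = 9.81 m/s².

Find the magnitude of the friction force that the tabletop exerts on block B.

Between the blocks, N₁ = m_A g = 667.1 N.
So the A–B interface can sustain at most μ_s N₁ = 286.8 N of static friction.
P = 442 N exceeds that limit, so A slips over B and the interface friction becomes kinetic: f₁ = μ_k N₁ = 0.34×667.1 = 227 N.
By Newton's third law B feels 227 N forward from A. With B stationary, the floor's static friction on B balances it: f₂ = 227 N (well within μ_s(m_A+m_B)g = 1227 N).

f ≈ 227 N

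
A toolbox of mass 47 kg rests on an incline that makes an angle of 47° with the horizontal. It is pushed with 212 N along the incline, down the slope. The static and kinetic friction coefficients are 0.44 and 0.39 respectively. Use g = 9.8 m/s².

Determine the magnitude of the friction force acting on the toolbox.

f ≈ 123 N (up the incline)

Perpendicular to the surface, N = m g cos θ = 47·9.8·cos 47° = 314.1 N.
Parallel to the incline, ΣF = 0 gives f = m g sin θ + P = 336.9 + 212 = 548.9 N (up-slope positive).
Static friction can supply at most μ_s N = 138.2 N.
Since |548.9| > 138.2 N, static friction cannot hold it; the toolbox slides down the incline and kinetic friction applies: f = μ_k N = 0.39 × 314.1 = 123 N.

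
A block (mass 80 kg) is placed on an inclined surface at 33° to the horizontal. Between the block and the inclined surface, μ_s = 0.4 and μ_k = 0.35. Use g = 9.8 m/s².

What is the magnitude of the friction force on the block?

Normal force: N = m g cos θ = 80 × 9.8 × cos 33° = 657.5 N.
For equilibrium along the incline, friction must balance the weight component: f = m g sin θ = 427 N up the slope.
Maximum static friction available: μ_s N = 0.4 × 657.5 = 263 N.
|427| exceeds 263 N, so the block slips down-slope; friction is kinetic, f = μ_k N = 0.35×657.5 = 230 N.

f ≈ 230 N (up the incline)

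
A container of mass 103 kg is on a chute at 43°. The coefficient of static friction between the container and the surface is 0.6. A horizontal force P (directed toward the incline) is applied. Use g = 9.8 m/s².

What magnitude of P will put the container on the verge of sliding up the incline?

At impending motion up the slope, friction acts down-slope at its limit: f = μ_s N.
Perpendicular to the incline: N = m g cos θ + P sin θ.
Along the incline: P cos θ = m g sin θ + μ_s N = m g sin θ + μ_s (m g cos θ + P sin θ).
Solving, P (cos θ − μ_s sin θ) = m g (sin θ + μ_s cos θ), so P = 103×9.8×(sin 43° + 0.6 cos 43°)/(cos 43° − 0.6 sin 43°) = 1010×1.121/0.3222 = 3510 N.

P ≈ 3510 N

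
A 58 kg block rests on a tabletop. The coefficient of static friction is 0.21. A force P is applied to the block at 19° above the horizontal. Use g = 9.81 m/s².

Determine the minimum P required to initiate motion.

N = m g − P sin α (the pull lifts the block).
At impending slip, P cos α = μ_s N = μ_s (m g − P sin α).
Solving: P (cos α + μ_s sin α) = μ_s m g → P = 0.21×569/(cos 19° + 0.21 sin 19°) = 119/1.014 = 118 N.

P ≈ 118 N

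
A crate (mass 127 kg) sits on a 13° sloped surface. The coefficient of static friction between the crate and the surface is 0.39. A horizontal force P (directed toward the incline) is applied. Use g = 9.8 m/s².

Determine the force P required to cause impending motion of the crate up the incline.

P ≈ 849 N

At impending motion up the slope, friction acts down-slope at its limit: f = μ_s N.
Perpendicular to the incline: N = m g cos θ + P sin θ.
Along the incline: P cos θ = m g sin θ + μ_s N = m g sin θ + μ_s (m g cos θ + P sin θ).
Solving, P (cos θ − μ_s sin θ) = m g (sin θ + μ_s cos θ), so P = 127×9.8×(sin 13° + 0.39 cos 13°)/(cos 13° − 0.39 sin 13°) = 1240×0.605/0.8866 = 849 N.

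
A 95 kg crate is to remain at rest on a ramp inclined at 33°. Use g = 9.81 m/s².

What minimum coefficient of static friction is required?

μ_s,min ≈ 0.649

At the slip threshold m g sin θ = μ_s m g cos θ, so μ_s,min = tan θ.
μ_s,min = tan 33° = 0.649.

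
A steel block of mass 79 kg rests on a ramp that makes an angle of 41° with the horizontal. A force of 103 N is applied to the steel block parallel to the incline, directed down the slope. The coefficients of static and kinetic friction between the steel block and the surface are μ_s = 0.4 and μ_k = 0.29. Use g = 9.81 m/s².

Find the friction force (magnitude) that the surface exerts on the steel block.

f ≈ 170 N (up the incline)

Perpendicular to the surface, N = m g cos θ = 79·9.81·cos 41° = 584.9 N.
The friction needed for equilibrium is m g sin θ + P = 508.4 + 103 = 611.4 N, measured positive up-slope.
The static-friction ceiling is μ_s N = 0.4 × 584.9 = 234 N.
|611.4| exceeds 234 N, so the steel block slips down-slope; friction is kinetic, f = μ_k N = 0.29×584.9 = 170 N.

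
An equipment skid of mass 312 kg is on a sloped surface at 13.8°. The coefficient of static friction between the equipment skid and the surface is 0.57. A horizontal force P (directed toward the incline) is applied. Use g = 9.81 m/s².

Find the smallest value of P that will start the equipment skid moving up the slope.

P ≈ 2900 N

At impending motion up the slope, friction acts down-slope at its limit: f = μ_s N.
Perpendicular to the incline: N = m g cos θ + P sin θ.
Along the incline: P cos θ = m g sin θ + μ_s N = m g sin θ + μ_s (m g cos θ + P sin θ).
Solving, P (cos θ − μ_s sin θ) = m g (sin θ + μ_s cos θ), so P = 312×9.81×(sin 13.8° + 0.57 cos 13.8°)/(cos 13.8° − 0.57 sin 13.8°) = 3060×0.7921/0.8352 = 2900 N.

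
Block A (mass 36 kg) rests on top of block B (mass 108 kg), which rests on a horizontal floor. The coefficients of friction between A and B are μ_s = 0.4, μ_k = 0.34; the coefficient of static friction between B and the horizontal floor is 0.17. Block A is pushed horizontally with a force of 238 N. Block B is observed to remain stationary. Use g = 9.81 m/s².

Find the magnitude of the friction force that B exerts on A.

f ≈ 120 N

Normal force at the A–B interface: N₁ = m_A g = 353.2 N.
So the A–B interface can sustain at most μ_s N₁ = 141.3 N of static friction.
P = 238 N exceeds that limit, so A slips over B and the interface friction becomes kinetic: f₁ = μ_k N₁ = 0.34×353.2 = 120 N.
By Newton's third law B feels 120 N forward from A. With B stationary, the floor's static friction on B balances it: f₂ = 120 N (well within μ_s(m_A+m_B)g = 240.1 N).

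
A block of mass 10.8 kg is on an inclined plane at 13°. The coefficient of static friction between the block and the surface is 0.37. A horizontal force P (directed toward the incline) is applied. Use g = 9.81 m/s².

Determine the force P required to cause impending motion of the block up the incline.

At impending motion up the slope, friction acts down-slope at its limit: f = μ_s N.
Perpendicular to the incline: N = m g cos θ + P sin θ.
Along the incline: P cos θ = m g sin θ + μ_s N = m g sin θ + μ_s (m g cos θ + P sin θ).
Solving, P (cos θ − μ_s sin θ) = m g (sin θ + μ_s cos θ), so P = 10.8×9.81×(sin 13° + 0.37 cos 13°)/(cos 13° − 0.37 sin 13°) = 106×0.5855/0.8911 = 69.6 N.

P ≈ 69.6 N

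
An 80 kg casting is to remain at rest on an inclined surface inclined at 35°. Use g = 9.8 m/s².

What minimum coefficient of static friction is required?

At the slip threshold m g sin θ = μ_s m g cos θ, so μ_s,min = tan θ.
μ_s,min = tan 35° = 0.7.

μ_s,min ≈ 0.7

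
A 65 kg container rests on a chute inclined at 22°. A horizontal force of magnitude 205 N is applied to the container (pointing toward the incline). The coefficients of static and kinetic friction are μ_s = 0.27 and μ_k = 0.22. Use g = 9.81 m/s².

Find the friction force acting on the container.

The horizontal push has a component P sin θ into the surface, so N = m g cos θ + P sin θ = 591.2 + 76.79 = 668 N.
Along the incline, the net driving force (taking up-slope positive) is P cos θ − m g sin θ = 190.1 − 238.9 = -48.8 N, so equilibrium requires friction f = 48.8 N (up-slope).
Maximum static friction: μ_s N = 0.27 × 668 = 180.4 N.
Since 48.8 N is within the 180.4 N limit, the container stays put and friction is exactly 48.8 N.

f ≈ 48.8 N (up the incline)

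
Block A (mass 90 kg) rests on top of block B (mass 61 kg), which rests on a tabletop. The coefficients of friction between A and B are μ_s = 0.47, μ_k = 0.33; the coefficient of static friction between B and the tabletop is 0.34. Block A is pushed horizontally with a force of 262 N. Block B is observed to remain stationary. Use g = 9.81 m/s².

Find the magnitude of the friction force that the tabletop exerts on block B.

Between the blocks, N₁ = m_A g = 882.9 N.
Maximum static friction on A from B: μ_s N₁ = 0.47×882.9 = 415 N.
P = 262 N is within that limit, so A and B move together (both at rest); the A–B friction is simply f₁ = P = 262 N.
B experiences an equal 262 N forward from A (third law). B is in equilibrium, so the floor supplies f₂ = 262 N of static friction (limit μ_s(m_A+m_B)g = 503.6 N, not exceeded).

f ≈ 262 N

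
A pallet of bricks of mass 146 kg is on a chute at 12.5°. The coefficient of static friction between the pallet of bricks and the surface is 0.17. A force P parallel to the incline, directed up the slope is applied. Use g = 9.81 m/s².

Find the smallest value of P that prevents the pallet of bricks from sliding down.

The pallet of bricks tends to slide down (tan θ > μ_s), so at the point of impending slip friction acts up-slope at its limit: f = μ_s N.
P is parallel to the surface, so N = m g cos θ = 1400 N.
Along the incline: P + μ_s N = m g sin θ, so P = 310 − 0.17×1400 = 72.3 N.

P_min ≈ 72.3 N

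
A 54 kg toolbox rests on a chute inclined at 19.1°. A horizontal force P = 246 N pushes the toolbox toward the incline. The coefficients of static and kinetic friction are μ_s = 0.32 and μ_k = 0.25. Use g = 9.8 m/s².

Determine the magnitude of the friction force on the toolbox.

Resolve perpendicular to the incline: N = m g cos θ + P sin θ = 54×9.8×cos 19.1° + 246×sin 19.1° = 580.6 N.
Parallel to the incline: P cos θ − m g sin θ = 232.5 − 173.2 = 59.29 N; the friction needed to balance this is 59.29 N acting down the slope.
The limit of static friction is μ_s N = 185.8 N.
Since 59.29 N is within the 185.8 N limit, the toolbox stays put and friction is exactly 59.3 N.

f ≈ 59.3 N (down the incline)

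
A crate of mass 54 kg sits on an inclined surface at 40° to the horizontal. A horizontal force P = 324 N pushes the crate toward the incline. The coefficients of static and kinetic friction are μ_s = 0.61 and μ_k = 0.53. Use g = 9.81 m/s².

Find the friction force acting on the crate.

Normal direction: N = m g cos θ + P sin θ = 614.1 N.
Parallel to the incline: P cos θ − m g sin θ = 248.2 − 340.5 = -92.31 N; the friction needed to balance this is 92.31 N acting up the slope.
Maximum static friction: μ_s N = 0.61 × 614.1 = 374.6 N.
|f_req| = 92.31 ≤ 374.6 N → the crate is in equilibrium; friction equals the required value.

f ≈ 92.3 N (up the incline)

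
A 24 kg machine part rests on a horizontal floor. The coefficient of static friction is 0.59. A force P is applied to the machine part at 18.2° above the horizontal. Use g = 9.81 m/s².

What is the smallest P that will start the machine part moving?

P ≈ 122 N

N = m g − P sin α (the pull lifts the machine part).
At impending slip, P cos α = μ_s N = μ_s (m g − P sin α).
Solving: P (cos α + μ_s sin α) = μ_s m g → P = 0.59×235/(cos 18.2° + 0.59 sin 18.2°) = 139/1.134 = 122 N.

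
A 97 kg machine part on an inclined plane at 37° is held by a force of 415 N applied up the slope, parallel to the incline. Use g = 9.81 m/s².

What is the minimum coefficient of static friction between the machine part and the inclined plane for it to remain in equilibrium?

μ_s,min ≈ 0.207

N = m g cos θ = 760 N.
Friction must make up the shortfall along the incline: f = m g sin θ − P = 572.7 − 415 = 157.7 N.
At the threshold f = μ_s N, so μ_s,min = 157.7/760 = 0.207.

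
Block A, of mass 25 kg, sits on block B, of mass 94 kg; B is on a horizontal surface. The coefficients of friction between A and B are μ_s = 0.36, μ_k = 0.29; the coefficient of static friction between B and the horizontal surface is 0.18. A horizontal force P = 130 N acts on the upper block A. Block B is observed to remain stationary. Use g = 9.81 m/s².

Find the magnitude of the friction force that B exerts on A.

Between the blocks, N₁ = m_A g = 245.2 N.
Maximum static friction on A from B: μ_s N₁ = 0.36×245.2 = 88.29 N.
P = 130 N exceeds that limit, so A slips over B and the interface friction becomes kinetic: f₁ = μ_k N₁ = 0.29×245.2 = 71.1 N.
By Newton's third law B feels 71.1 N forward from A. With B stationary, the floor's static friction on B balances it: f₂ = 71.1 N (well within μ_s(m_A+m_B)g = 210.1 N).

f ≈ 71.1 N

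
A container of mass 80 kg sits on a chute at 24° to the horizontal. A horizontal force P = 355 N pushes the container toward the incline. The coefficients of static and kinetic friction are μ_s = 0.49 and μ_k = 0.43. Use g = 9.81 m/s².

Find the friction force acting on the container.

The horizontal push has a component P sin θ into the surface, so N = m g cos θ + P sin θ = 717 + 144.4 = 861.3 N.
Parallel to the incline: P cos θ − m g sin θ = 324.3 − 319.2 = 5.102 N; the friction needed to balance this is 5.102 N acting down the slope.
The limit of static friction is μ_s N = 422.1 N.
|f_req| = 5.102 ≤ 422.1 N → the container is in equilibrium; friction equals the required value.

f ≈ 5.1 N (down the incline)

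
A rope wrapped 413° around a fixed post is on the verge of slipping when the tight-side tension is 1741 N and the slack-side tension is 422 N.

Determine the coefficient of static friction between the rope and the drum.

μ ≈ 0.197

T₂/T₁ = e^{μβ} → μ = ln(T₂/T₁)/β.
β = 413° = 7.208 rad.
μ = ln(1741/422)/7.208 = ln(4.126)/7.208 = 0.197.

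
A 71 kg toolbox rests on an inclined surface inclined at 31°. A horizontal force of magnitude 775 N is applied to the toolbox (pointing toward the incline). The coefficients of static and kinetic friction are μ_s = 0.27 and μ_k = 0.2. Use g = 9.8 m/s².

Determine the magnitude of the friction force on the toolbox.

Resolve perpendicular to the incline: N = m g cos θ + P sin θ = 71×9.8×cos 31° + 775×sin 31° = 995.6 N.
Along the incline, the net driving force (taking up-slope positive) is P cos θ − m g sin θ = 664.3 − 358.4 = 305.9 N, so equilibrium requires friction f = -305.9 N (down-slope).
The limit of static friction is μ_s N = 268.8 N.
|f_req| = 305.9 > 268.8 N → the toolbox slides up the incline; f = μ_k N = 0.2 × 995.6 = 199 N.

f ≈ 199 N (down the incline)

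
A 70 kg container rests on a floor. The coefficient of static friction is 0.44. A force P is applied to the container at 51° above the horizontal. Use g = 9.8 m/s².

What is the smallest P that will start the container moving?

N = m g − P sin α (the pull lifts the container).
At impending slip, P cos α = μ_s N = μ_s (m g − P sin α).
Solving: P (cos α + μ_s sin α) = μ_s m g → P = 0.44×686/(cos 51° + 0.44 sin 51°) = 302/0.9713 = 311 N.

P ≈ 311 N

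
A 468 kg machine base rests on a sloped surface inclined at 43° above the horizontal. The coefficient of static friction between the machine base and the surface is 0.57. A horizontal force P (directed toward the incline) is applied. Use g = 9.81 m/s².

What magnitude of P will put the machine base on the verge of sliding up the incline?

P ≈ 14700 N

At impending motion up the slope, friction acts down-slope at its limit: f = μ_s N.
Perpendicular to the incline: N = m g cos θ + P sin θ.
Along the incline: P cos θ = m g sin θ + μ_s N = m g sin θ + μ_s (m g cos θ + P sin θ).
Solving, P (cos θ − μ_s sin θ) = m g (sin θ + μ_s cos θ), so P = 468×9.81×(sin 43° + 0.57 cos 43°)/(cos 43° − 0.57 sin 43°) = 4590×1.099/0.3426 = 14700 N.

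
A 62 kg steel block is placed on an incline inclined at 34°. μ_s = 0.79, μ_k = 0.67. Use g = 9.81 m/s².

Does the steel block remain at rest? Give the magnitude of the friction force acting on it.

N = m g cos θ = 504 N.
Down-slope weight component: m g sin θ = 340 N.
μ_s N = 398 N.
340 ≤ 398 N, so it stays put; friction = 340 N.

f ≈ 340 N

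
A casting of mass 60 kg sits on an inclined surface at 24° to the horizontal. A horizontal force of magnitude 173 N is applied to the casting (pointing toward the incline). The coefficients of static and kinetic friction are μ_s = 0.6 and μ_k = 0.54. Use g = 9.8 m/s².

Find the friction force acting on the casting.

f ≈ 81.1 N (up the incline)

Normal direction: N = m g cos θ + P sin θ = 607.5 N.
Along the incline, the net driving force (taking up-slope positive) is P cos θ − m g sin θ = 158 − 239.2 = -81.12 N, so equilibrium requires friction f = 81.12 N (up-slope).
Maximum static friction: μ_s N = 0.6 × 607.5 = 364.5 N.
Since 81.12 N is within the 364.5 N limit, the casting stays put and friction is exactly 81.1 N.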